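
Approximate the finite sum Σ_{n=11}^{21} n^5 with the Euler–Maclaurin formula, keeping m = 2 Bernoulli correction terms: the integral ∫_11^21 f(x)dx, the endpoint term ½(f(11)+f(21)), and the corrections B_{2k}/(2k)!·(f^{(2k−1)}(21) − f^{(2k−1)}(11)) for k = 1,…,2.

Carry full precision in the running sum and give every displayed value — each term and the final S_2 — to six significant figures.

S_2 ≈ 1.61966e+07

∫_11^21 x^5 dx evaluates to 1.39991e+07.
Endpoint term: (f(11) + f(21))/2 = (161051 + 4.08410e+06)/2 = 2.12258e+06.
Integral + boundary = 1.61217e+07.
Correction k=1: B_{2}/2! · (f^{(1)}(21) − f^{(1)}(11)) = 1/12 · (972405 − 73205.0) = 74933.3.
After k=1: 1.61966e+07.
Correction k=2: B_{4}/4! · (f^{(3)}(21) − f^{(3)}(11)) = −1/720 · (26460.0 − 7260.00) = -26.6667.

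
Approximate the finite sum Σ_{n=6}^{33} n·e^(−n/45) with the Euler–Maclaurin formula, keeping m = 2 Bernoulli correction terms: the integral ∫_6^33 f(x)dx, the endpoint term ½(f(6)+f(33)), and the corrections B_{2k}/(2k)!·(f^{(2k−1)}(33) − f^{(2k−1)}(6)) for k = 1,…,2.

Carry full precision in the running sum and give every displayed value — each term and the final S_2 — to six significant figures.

S_2 ≈ 333.149

∫_6^33 x·e^(−x/45) dx evaluates to 322.651.
Endpoint term: (f(6) + f(33))/2 = (5.25104 + 15.8501)/2 = 10.5506.
So far: 333.202.
Order-1 term: 1/12 · (0.128081 − 0.758484) = -0.0525335.
Partial sum through k=1: 333.149.
Order-2 term: −1/720 · (0.000537626 − 0.00123893) = 9.74032e-07.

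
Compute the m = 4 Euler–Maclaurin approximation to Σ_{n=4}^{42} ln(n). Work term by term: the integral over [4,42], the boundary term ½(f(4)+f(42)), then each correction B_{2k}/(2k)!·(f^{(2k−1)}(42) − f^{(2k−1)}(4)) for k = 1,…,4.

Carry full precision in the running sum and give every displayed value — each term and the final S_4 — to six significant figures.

S_4 ≈ 115.980

Integral: ∫_4^42 ln(x) dx = 113.437.
½[f(4) + f(42)] = ½[1.38629 + 3.73767] = 2.56198.
Integral + boundary = 115.999.
Correction k=1: B_{2}/2! · (f^{(1)}(42) − f^{(1)}(4)) = 1/12 · (0.0238095 − 0.250000) = -0.0188492.
After k=1: 115.980.
Correction k=2: B_{4}/4! · (f^{(3)}(42) − f^{(3)}(4)) = −1/720 · (2.69949e-05 − 0.0312500) = 4.33653e-05.
After k=2: 115.980.
Correction k=3: B_{6}/6! · (f^{(5)}(42) − f^{(5)}(4)) = 1/30240 · (1.83639e-07 − 0.0234375) = -7.75044e-07.
After k=3: 115.980.
Correction k=4: B_{8}/8! · (f^{(7)}(42) − f^{(7)}(4)) = −1/1209600 · (3.12311e-09 − 0.0439453) = 3.63304e-08.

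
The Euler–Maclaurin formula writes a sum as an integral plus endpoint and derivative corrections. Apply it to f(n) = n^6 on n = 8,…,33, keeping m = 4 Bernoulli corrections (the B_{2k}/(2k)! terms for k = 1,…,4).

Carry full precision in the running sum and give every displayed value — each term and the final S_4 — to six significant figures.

S_4 ≈ 6.75346e+09

Integral: ∫_8^33 x^6 dx = 6.08805e+09.
Endpoint term: (f(8) + f(33))/2 = (262144 + 1.29147e+09)/2 = 6.45865e+08.
So far: 6.73391e+09.
k=1: B_{2}/(2)! × [f^{(1)}(33) − f^{(1)}(8)] = 1/12 × (2.34812e+08 − 196608) = 1.95513e+07.
Partial sum through k=1: 6.75347e+09.
k=2: B_{4}/(4)! × [f^{(3)}(33) − f^{(3)}(8)] = −1/720 × (4.31244e+06 − 61440.0) = -5904.17.
Partial sum through k=2: 6.75346e+09.
k=3: B_{6}/(6)! × [f^{(5)}(33) − f^{(5)}(8)] = 1/30240 × (23760.0 − 5760.00) = 0.595238.
Partial sum through k=3: 6.75346e+09.
k=4: B_{8}/(8)! × [f^{(7)}(33) − f^{(7)}(8)] = −1/1209600 × (0.00000 − 0.00000) = 0.00000.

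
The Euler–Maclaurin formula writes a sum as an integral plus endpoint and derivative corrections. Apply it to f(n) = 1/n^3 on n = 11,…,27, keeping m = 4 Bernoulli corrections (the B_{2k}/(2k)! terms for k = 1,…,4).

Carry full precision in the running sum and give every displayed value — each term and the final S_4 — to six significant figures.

S_4 ≈ 0.00386398

The integral term ∫_11^27 1/x^3 dx = 0.00344636.
Endpoint term: (f(11) + f(27))/2 = (0.000751315 + 5.08053e-05)/2 = 0.000401060.
Running total after boundary: 0.00384742.
Correction k=1: B_{2}/2! · (f^{(1)}(27) − f^{(1)}(11)) = 1/12 · (-5.64503e-06 − (-0.000204904)) = 1.66049e-05.
Running total after k=1: 0.00386403.
Correction k=2: B_{4}/4! · (f^{(3)}(27) − f^{(3)}(11)) = −1/720 · (-1.54870e-07 − (-3.38684e-05)) = -4.68244e-08.
Running total after k=2: 0.00386398.
Correction k=3: B_{6}/6! · (f^{(5)}(27) − f^{(5)}(11)) = 1/30240 · (-8.92258e-09 − (-1.17560e-05)) = 3.88461e-10.
Running total after k=3: 0.00386398.
Correction k=4: B_{8}/8! · (f^{(7)}(27) − f^{(7)}(11)) = −1/1209600 · (-8.81242e-10 − (-6.99530e-06)) = -5.78242e-12.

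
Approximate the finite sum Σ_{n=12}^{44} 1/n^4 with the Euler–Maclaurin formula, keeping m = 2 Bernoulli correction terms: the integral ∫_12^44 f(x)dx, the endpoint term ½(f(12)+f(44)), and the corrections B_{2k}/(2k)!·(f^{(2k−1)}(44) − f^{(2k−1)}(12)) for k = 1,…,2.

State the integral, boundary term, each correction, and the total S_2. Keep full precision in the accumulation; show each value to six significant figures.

The integral term ∫_12^44 1/x^4 dx = 0.000188988.
Boundary: ½(f(12) + f(44)) = ½(4.82253e-05 + 2.66802e-07) = 2.42461e-05.
Running total after boundary: 0.000213234.
k=1: B_{2}/(2)! × [f^{(1)}(44) − f^{(1)}(12)] = 1/12 × (-2.42547e-08 − (-1.60751e-05)) = 1.33757e-06.
After k=1: 0.000214572.
k=2: B_{4}/(4)! × [f^{(3)}(44) − f^{(3)}(12)] = −1/720 × (-3.75848e-10 − (-3.34898e-06)) = -4.65084e-09.

S_2 ≈ 0.000214567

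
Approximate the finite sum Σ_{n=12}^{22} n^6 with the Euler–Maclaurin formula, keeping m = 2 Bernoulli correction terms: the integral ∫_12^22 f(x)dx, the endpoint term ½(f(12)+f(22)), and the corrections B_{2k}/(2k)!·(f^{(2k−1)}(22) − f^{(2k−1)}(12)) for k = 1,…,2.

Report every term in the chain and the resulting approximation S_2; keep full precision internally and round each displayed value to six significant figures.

S_2 ≈ 4.11852e+08

The integral term ∫_12^22 x^6 dx = 3.51218e+08.
½[f(12) + f(22)] = ½[2.98598e+06 + 1.13380e+08] = 5.81829e+07.
So far: 4.09401e+08.
Order-1 term: 1/12 · (3.09218e+07 − 1.49299e+06) = 2.45240e+06.
After k=1: 4.11853e+08.
Order-2 term: −1/720 · (1.27776e+06 − 207360) = -1486.67.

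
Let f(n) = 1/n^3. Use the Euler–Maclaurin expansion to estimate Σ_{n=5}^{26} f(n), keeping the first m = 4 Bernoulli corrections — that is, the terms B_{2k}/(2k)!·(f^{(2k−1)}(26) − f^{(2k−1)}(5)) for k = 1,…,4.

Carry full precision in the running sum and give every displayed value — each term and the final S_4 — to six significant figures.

∫_5^26 1/x^3 dx evaluates to 0.0192604.
Boundary: ½(f(5) + f(26)) = ½(0.00800000 + 5.68958e-05) = 0.00402845.
Running total after boundary: 0.0232888.
Order-1 term: 1/12 · (-6.56490e-06 − (-0.00480000)) = 0.000399453.
After k=1: 0.0236883.
Order-2 term: −1/720 · (-1.94228e-07 − (-0.00384000)) = -5.33306e-06.
After k=2: 0.0236829.
Order-3 term: 1/30240 · (-1.20674e-08 − (-0.00645120)) = 2.13333e-07.
After k=3: 0.0236831.
Order-4 term: −1/1209600 · (-1.28529e-09 − (-0.0185795)) = -1.53600e-08.

S_4 ≈ 0.0236831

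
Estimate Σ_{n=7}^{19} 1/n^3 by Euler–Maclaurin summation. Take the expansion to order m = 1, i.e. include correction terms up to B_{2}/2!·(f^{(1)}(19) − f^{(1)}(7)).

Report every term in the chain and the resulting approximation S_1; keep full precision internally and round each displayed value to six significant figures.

S_1 ≈ 0.0104519

∫_7^19 1/x^3 dx evaluates to 0.00881904.
Endpoint term: (f(7) + f(19))/2 = (0.00291545 + 0.000145794)/2 = 0.00153062.
So far: 0.0103497.
k=1: B_{2}/(2)! × [f^{(1)}(19) − f^{(1)}(7)] = 1/12 × (-2.30201e-05 − (-0.00124948)) = 0.000102205.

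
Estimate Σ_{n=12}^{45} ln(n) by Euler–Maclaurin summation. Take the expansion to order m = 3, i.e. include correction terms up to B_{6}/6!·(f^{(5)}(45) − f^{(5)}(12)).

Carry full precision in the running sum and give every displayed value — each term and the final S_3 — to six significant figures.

S_3 ≈ 111.622

Integral: ∫_12^45 ln(x) dx = 108.481.
Endpoint term: (f(12) + f(45))/2 = (2.48491 + 3.80666)/2 = 3.14578.
Running total after boundary: 111.627.
Order-1 term: 1/12 · (0.0222222 − 0.0833333) = -0.00509259.
After k=1: 111.622.
Order-2 term: −1/720 · (2.19479e-05 − 0.00115741) = 1.57703e-06.
After k=2: 111.622.
Order-3 term: 1/30240 · (1.30061e-07 − 9.64506e-05) = -3.18520e-09.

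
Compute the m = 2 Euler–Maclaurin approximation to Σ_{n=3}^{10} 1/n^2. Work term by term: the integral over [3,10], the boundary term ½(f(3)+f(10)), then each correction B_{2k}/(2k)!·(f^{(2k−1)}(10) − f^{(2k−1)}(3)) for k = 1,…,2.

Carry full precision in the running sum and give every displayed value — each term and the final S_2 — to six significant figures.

S_2 ≈ 0.299758

∫_3^10 1/x^2 dx evaluates to 0.233333.
Boundary: ½(f(3) + f(10)) = ½(0.111111 + 0.0100000) = 0.0605556.
Integral + boundary = 0.293889.
k=1: B_{2}/(2)! × [f^{(1)}(10) − f^{(1)}(3)] = 1/12 × (-0.00200000 − (-0.0740741)) = 0.00600617.
Partial sum through k=1: 0.299895.
k=2: B_{4}/(4)! × [f^{(3)}(10) − f^{(3)}(3)] = −1/720 × (-0.000240000 − (-0.0987654)) = -0.000136841.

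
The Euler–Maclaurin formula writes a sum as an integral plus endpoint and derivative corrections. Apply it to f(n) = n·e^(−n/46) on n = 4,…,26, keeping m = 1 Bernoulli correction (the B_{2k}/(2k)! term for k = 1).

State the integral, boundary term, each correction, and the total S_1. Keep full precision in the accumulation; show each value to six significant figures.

S_1 ≈ 235.621

The integral term ∫_4^26 x·e^(−x/46) dx = 226.449.
Endpoint term: (f(4) + f(26))/2 = (3.66687 + 14.7742)/2 = 9.22051.
Running total after boundary: 235.670.
Correction k=1: B_{2}/2! · (f^{(1)}(26) − f^{(1)}(4)) = 1/12 · (0.247059 − 0.837002) = -0.0491619.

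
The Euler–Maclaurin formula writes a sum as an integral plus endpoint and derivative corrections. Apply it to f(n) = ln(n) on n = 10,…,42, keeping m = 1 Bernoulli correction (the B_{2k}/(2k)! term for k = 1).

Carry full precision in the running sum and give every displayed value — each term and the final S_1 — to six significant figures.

Integral: ∫_10^42 ln(x) dx = 101.956.
½[f(10) + f(42)] = ½[2.30259 + 3.73767] = 3.02013.
Running total after boundary: 104.976.
Order-1 term: 1/12 · (0.0238095 − 0.100000) = -0.00634921.

S_1 ≈ 104.970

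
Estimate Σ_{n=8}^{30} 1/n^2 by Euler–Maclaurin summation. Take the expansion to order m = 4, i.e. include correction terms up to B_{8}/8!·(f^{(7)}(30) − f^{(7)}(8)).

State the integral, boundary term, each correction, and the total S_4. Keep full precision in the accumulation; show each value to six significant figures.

∫_8^30 1/x^2 dx evaluates to 0.0916667.
½[f(8) + f(30)] = ½[0.0156250 + 0.00111111] = 0.00836806.
Integral + boundary = 0.100035.
Order-1 term: 1/12 · (-7.40741e-05 − (-0.00390625)) = 0.000319348.
After k=1: 0.100354.
Order-2 term: −1/720 · (-9.87654e-07 − (-0.000732422)) = -1.01588e-06.
After k=2: 0.100353.
Order-3 term: 1/30240 · (-3.29218e-08 − (-0.000343323)) = 1.13522e-08.
After k=3: 0.100353.
Order-4 term: −1/1209600 · (-2.04847e-09 − (-0.000300407)) = -2.48351e-10.

S_4 ≈ 0.100353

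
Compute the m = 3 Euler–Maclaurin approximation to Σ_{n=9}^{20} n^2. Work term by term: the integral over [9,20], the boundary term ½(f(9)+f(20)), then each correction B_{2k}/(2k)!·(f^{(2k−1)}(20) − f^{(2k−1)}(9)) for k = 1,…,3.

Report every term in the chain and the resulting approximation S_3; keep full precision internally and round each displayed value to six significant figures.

∫_9^20 x^2 dx evaluates to 2423.67.
½[f(9) + f(20)] = ½[81.0000 + 400.000] = 240.500.
Integral + boundary = 2664.17.
k=1: B_{2}/(2)! × [f^{(1)}(20) − f^{(1)}(9)] = 1/12 × (40.0000 − 18.0000) = 1.83333.
After k=1: 2666.00.
k=2: B_{4}/(4)! × [f^{(3)}(20) − f^{(3)}(9)] = −1/720 × (0.00000 − 0.00000) = 0.00000.
After k=2: 2666.00.
k=3: B_{6}/(6)! × [f^{(5)}(20) − f^{(5)}(9)] = 1/30240 × (0.00000 − 0.00000) = 0.00000.

S_3 ≈ 2666.00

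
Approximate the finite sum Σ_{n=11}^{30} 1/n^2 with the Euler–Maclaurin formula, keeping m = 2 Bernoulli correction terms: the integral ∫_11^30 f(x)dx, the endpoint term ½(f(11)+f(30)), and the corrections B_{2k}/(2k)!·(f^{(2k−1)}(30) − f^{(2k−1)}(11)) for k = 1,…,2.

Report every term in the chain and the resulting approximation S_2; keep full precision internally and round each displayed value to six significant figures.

S_2 ≈ 0.0623824

Integral: ∫_11^30 1/x^2 dx = 0.0575758.
Boundary: ½(f(11) + f(30)) = ½(0.00826446 + 0.00111111) = 0.00468779.
Running total after boundary: 0.0622635.
Order-1 term: 1/12 · (-7.40741e-05 − (-0.00150263)) = 0.000119046.
After k=1: 0.0623826.
Order-2 term: −1/720 · (-9.87654e-07 − (-0.000149021)) = -2.05602e-07.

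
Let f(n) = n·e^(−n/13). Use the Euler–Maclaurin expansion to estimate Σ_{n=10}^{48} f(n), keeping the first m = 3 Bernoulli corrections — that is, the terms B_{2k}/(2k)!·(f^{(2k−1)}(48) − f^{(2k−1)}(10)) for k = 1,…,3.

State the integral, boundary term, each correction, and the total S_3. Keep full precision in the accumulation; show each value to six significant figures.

S_3 ≈ 121.691

Integral: ∫_10^48 x·e^(−x/13) dx = 118.790.
Endpoint term: (f(10) + f(48))/2 = (4.63369 + 1.19589)/2 = 2.91479.
So far: 121.705.
Order-1 term: 1/12 · (-0.0670773 − 0.106931) = -0.0145007.
Running total after k=1: 121.691.
Order-2 term: −1/720 · (-0.000102062 − 0.00611639) = 8.63674e-06.
Running total after k=2: 121.691.
Order-3 term: 1/30240 · (1.14073e-06 − 6.86394e-05) = -2.23210e-09.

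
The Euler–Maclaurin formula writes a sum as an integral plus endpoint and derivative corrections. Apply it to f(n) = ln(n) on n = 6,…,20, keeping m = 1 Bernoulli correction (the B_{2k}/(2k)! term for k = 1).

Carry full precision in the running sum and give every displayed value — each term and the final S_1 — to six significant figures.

The integral term ∫_6^20 ln(x) dx = 35.1641.
Endpoint term: (f(6) + f(20))/2 = (1.79176 + 2.99573)/2 = 2.39375.
So far: 37.5578.
k=1: B_{2}/(2)! × [f^{(1)}(20) − f^{(1)}(6)] = 1/12 × (0.0500000 − 0.166667) = -0.00972222.

S_1 ≈ 37.5481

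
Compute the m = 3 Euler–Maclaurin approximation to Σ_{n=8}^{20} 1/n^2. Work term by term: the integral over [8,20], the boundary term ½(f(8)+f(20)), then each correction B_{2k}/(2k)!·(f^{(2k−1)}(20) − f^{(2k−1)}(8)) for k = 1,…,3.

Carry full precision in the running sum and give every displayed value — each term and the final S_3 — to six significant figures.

S_3 ≈ 0.0843662

∫_8^20 1/x^2 dx evaluates to 0.0750000.
½[f(8) + f(20)] = ½[0.0156250 + 0.00250000] = 0.00906250.
So far: 0.0840625.
Order-1 term: 1/12 · (-0.000250000 − (-0.00390625)) = 0.000304687.
Partial sum through k=1: 0.0843672.
Order-2 term: −1/720 · (-7.50000e-06 − (-0.000732422)) = -1.00684e-06.
Partial sum through k=2: 0.0843662.
Order-3 term: 1/30240 · (-5.62500e-07 − (-0.000343323)) = 1.13347e-08.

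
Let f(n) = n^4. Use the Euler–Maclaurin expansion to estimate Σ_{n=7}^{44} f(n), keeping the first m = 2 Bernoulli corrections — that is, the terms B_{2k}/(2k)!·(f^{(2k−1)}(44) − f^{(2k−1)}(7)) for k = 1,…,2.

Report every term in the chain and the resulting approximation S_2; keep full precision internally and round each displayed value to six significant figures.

The integral term ∫_7^44 x^4 dx = 3.29799e+07.
Boundary: ½(f(7) + f(44)) = ½(2401.00 + 3.74810e+06) = 1.87525e+06.
So far: 3.48551e+07.
Order-1 term: 1/12 · (340736 − 1372.00) = 28280.3.
After k=1: 3.48834e+07.
Order-2 term: −1/720 · (1056.00 − 168.000) = -1.23333.

S_2 ≈ 3.48834e+07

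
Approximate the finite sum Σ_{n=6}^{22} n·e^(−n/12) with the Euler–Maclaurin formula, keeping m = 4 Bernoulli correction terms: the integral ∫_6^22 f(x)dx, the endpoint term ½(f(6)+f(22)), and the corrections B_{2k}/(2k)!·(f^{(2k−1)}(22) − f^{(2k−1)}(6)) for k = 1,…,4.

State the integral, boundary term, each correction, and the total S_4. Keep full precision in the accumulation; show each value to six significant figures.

S_4 ≈ 69.3216

The integral term ∫_6^22 x·e^(−x/12) dx = 65.7797.
Endpoint term: (f(6) + f(22))/2 = (3.63918 + 3.51735)/2 = 3.57827.
Running total after boundary: 69.3580.
Order-1 term: 1/12 · (-0.133233 − 0.303265) = -0.0363749.
Running total after k=1: 69.3216.
Order-2 term: −1/720 · (0.00129532 − 0.0105300) = 1.28260e-05.
Running total after k=2: 69.3216.
Order-3 term: 1/30240 · (2.44158e-05 − 0.000131626) = -3.54530e-09.
Running total after k=3: 69.3216.
Order-4 term: −1/1209600 · (2.76641e-07 − 1.32032e-06) = 8.62829e-13.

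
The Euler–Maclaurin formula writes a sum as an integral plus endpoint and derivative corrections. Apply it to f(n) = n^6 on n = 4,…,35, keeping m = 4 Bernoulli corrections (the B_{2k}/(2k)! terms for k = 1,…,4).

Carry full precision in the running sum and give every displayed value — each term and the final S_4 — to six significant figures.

S_4 ≈ 1.01367e+10

∫_4^35 x^6 dx evaluates to 9.19133e+09.
Endpoint term: (f(4) + f(35))/2 = (4096.00 + 1.83827e+09)/2 = 9.19135e+08.
Running total after boundary: 1.01105e+10.
Correction k=1: B_{2}/2! · (f^{(1)}(35) − f^{(1)}(4)) = 1/12 · (3.15131e+08 − 6144.00) = 2.62604e+07.
Running total after k=1: 1.01367e+10.
Correction k=2: B_{4}/4! · (f^{(3)}(35) − f^{(3)}(4)) = −1/720 · (5.14500e+06 − 7680.00) = -7135.17.
Running total after k=2: 1.01367e+10.
Correction k=3: B_{6}/6! · (f^{(5)}(35) − f^{(5)}(4)) = 1/30240 · (25200.0 − 2880.00) = 0.738095.
Running total after k=3: 1.01367e+10.
Correction k=4: B_{8}/8! · (f^{(7)}(35) − f^{(7)}(4)) = −1/1209600 · (0.00000 − 0.00000) = 0.00000.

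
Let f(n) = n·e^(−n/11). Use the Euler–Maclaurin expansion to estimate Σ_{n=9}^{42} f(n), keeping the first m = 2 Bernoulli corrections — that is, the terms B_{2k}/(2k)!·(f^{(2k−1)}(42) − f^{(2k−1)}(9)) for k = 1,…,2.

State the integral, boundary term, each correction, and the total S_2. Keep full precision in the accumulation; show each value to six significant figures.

Integral: ∫_9^42 x·e^(−x/11) dx = 84.2641.
Boundary: ½(f(9) + f(42)) = ½(3.97110 + 0.922644) = 2.44687.
So far: 86.7110.
k=1: B_{2}/(2)! × [f^{(1)}(42) − f^{(1)}(9)] = 1/12 × (-0.0619090 − 0.0802242) = -0.0118444.
Partial sum through k=1: 86.6992.
k=2: B_{4}/(4)! × [f^{(3)}(42) − f^{(3)}(9)] = −1/720 × (-0.000148542 − 0.00795612) = 1.12565e-05.

S_2 ≈ 86.6992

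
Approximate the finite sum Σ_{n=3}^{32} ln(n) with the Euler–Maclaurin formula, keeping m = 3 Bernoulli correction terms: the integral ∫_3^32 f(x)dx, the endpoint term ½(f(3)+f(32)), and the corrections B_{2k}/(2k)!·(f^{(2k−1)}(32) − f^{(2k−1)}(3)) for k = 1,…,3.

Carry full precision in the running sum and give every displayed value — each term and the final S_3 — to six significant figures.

Integral: ∫_3^32 ln(x) dx = 78.6077.
Endpoint term: (f(3) + f(32))/2 = (1.09861 + 3.46574)/2 = 2.28217.
Running total after boundary: 80.8899.
Order-1 term: 1/12 · (0.0312500 − 0.333333) = -0.0251736.
After k=1: 80.8647.
Order-2 term: −1/720 · (6.10352e-05 − 0.0740741) = 0.000102796.
After k=2: 80.8648.
Order-3 term: 1/30240 · (7.15256e-07 − 0.0987654) = -3.26603e-06.

S_3 ≈ 80.8648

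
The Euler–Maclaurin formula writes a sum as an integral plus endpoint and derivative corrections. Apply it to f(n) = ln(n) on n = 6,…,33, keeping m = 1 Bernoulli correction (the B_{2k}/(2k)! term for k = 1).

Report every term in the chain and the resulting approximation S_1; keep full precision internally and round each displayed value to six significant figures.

S_1 ≈ 80.2670

Integral: ∫_6^33 ln(x) dx = 77.6342.
Boundary: ½(f(6) + f(33)) = ½(1.79176 + 3.49651) = 2.64413.
Running total after boundary: 80.2783.
k=1: B_{2}/(2)! × [f^{(1)}(33) − f^{(1)}(6)] = 1/12 × (0.0303030 − 0.166667) = -0.0113636.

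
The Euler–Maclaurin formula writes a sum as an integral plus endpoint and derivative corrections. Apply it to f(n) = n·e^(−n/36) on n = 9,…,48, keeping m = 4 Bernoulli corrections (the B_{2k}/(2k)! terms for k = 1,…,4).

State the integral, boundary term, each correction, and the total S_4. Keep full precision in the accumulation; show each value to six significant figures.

Integral: ∫_9^48 x·e^(−x/36) dx = 464.540.
Endpoint term: (f(9) + f(48))/2 = (7.00921 + 12.6527)/2 = 9.83093.
Running total after boundary: 474.370.
Correction k=1: B_{2}/2! · (f^{(1)}(48) − f^{(1)}(9)) = 1/12 · (-0.0878657 − 0.584101) = -0.0559972.
Running total after k=1: 474.314.
Correction k=2: B_{4}/4! · (f^{(3)}(48) − f^{(3)}(9)) = −1/720 · (0.000338988 − 0.00165255) = 1.82439e-06.
Running total after k=2: 474.314.
Correction k=3: B_{6}/6! · (f^{(5)}(48) − f^{(5)}(9)) = 1/30240 · (5.75443e-07 − 2.20247e-06) = -5.38038e-11.
Running total after k=3: 474.314.
Correction k=4: B_{8}/8! · (f^{(7)}(48) − f^{(7)}(9)) = −1/1209600 · (6.86204e-10 − 2.41499e-09) = 1.42922e-15.

S_4 ≈ 474.314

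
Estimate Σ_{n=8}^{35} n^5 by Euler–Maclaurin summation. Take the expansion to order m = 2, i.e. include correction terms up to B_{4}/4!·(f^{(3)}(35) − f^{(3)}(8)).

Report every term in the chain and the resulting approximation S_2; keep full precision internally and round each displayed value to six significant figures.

∫_8^35 x^5 dx evaluates to 3.06334e+08.
Boundary: ½(f(8) + f(35)) = ½(32768.0 + 5.25219e+07) = 2.62773e+07.
Running total after boundary: 3.32611e+08.
Correction k=1: B_{2}/2! · (f^{(1)}(35) − f^{(1)}(8)) = 1/12 · (7.50312e+06 − 20480.0) = 623554.
Partial sum through k=1: 3.33235e+08.
Correction k=2: B_{4}/4! · (f^{(3)}(35) − f^{(3)}(8)) = −1/720 · (73500.0 − 3840.00) = -96.7500.

S_2 ≈ 3.33235e+08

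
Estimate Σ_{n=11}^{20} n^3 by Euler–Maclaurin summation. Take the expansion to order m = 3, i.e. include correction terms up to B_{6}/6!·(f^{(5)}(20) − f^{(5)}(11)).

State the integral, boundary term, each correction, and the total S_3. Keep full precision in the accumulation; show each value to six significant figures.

∫_11^20 x^3 dx evaluates to 36339.8.
Endpoint term: (f(11) + f(20))/2 = (1331.00 + 8000.00)/2 = 4665.50.
Running total after boundary: 41005.2.
Order-1 term: 1/12 · (1200.00 − 363.000) = 69.7500.
Running total after k=1: 41075.0.
Order-2 term: −1/720 · (6.00000 − 6.00000) = 0.00000.
Running total after k=2: 41075.0.
Order-3 term: 1/30240 · (0.00000 − 0.00000) = 0.00000.

S_3 ≈ 41075.0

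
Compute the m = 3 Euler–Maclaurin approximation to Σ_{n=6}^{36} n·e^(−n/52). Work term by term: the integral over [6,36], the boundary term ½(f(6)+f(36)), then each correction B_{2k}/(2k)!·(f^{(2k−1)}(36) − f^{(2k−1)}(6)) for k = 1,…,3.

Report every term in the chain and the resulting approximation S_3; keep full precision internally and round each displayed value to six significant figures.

S_3 ≈ 409.033

The integral term ∫_6^36 x·e^(−x/52) dx = 397.405.
½[f(6) + f(36)] = ½[5.34614 + 18.0151] = 11.6806.
Integral + boundary = 409.086.
Order-1 term: 1/12 · (0.153975 − 0.788213) = -0.0528531.
Partial sum through k=1: 409.033.
Order-2 term: −1/720 · (0.000427077 − 0.000950540) = 7.27032e-07.
Partial sum through k=2: 409.033.
Order-3 term: 1/30240 · (2.94826e-07 − 5.95259e-07) = -9.93496e-12.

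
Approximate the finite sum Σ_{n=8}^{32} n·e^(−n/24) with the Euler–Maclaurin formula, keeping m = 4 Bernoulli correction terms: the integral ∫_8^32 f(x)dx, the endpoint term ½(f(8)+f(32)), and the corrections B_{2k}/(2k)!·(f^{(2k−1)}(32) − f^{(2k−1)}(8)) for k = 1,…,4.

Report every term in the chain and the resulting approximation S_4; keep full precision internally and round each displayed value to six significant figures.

S_4 ≈ 203.058

Integral: ∫_8^32 x·e^(−x/24) dx = 196.021.
½[f(8) + f(32)] = ½[5.73225 + 8.43511] = 7.08368.
Running total after boundary: 203.105.
k=1: B_{2}/(2)! × [f^{(1)}(32) − f^{(1)}(8)] = 1/12 × (-0.0878657 − 0.477688) = -0.0471294.
Running total after k=1: 203.058.
k=2: B_{4}/(4)! × [f^{(3)}(32) − f^{(3)}(8)] = −1/720 × (0.000762723 − 0.00331727) = 3.54799e-06.
Running total after k=2: 203.058.
k=3: B_{6}/(6)! × [f^{(5)}(32) − f^{(5)}(8)] = 1/30240 × (2.91318e-06 − 1.00785e-05) = -2.36949e-10.
Running total after k=3: 203.058.
k=4: B_{8}/(8)! × [f^{(7)}(32) − f^{(7)}(8)] = −1/1209600 × (7.81629e-09 − 2.49963e-08) = 1.42031e-14.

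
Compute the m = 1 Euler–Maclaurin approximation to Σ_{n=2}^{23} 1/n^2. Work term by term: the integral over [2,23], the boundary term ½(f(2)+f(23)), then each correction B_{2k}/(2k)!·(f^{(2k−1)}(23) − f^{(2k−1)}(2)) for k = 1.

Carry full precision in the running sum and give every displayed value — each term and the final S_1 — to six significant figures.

S_1 ≈ 0.603287

Integral: ∫_2^23 1/x^2 dx = 0.456522.
Endpoint term: (f(2) + f(23))/2 = (0.250000 + 0.00189036)/2 = 0.125945.
Integral + boundary = 0.582467.
k=1: B_{2}/(2)! × [f^{(1)}(23) − f^{(1)}(2)] = 1/12 × (-0.000164379 − (-0.250000)) = 0.0208196.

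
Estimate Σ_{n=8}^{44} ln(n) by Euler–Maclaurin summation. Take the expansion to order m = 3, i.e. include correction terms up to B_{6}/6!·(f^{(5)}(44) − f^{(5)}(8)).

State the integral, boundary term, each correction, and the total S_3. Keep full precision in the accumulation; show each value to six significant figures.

The integral term ∫_8^44 ln(x) dx = 113.869.
Boundary: ½(f(8) + f(44)) = ½(2.07944 + 3.78419) = 2.93182.
So far: 116.801.
k=1: B_{2}/(2)! × [f^{(1)}(44) − f^{(1)}(8)] = 1/12 × (0.0227273 − 0.125000) = -0.00852273.
Partial sum through k=1: 116.792.
k=2: B_{4}/(4)! × [f^{(3)}(44) − f^{(3)}(8)] = −1/720 × (2.34786e-05 − 0.00390625) = 5.39274e-06.
Partial sum through k=2: 116.792.
k=3: B_{6}/(6)! × [f^{(5)}(44) − f^{(5)}(8)] = 1/30240 × (1.45528e-07 − 0.000732422) = -2.42155e-08.

S_3 ≈ 116.792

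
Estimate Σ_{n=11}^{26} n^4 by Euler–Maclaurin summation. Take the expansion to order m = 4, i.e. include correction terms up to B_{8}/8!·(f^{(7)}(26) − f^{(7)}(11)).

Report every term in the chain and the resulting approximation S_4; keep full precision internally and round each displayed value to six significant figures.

The integral term ∫_11^26 x^4 dx = 2.34406e+06.
½[f(11) + f(26)] = ½[14641.0 + 456976] = 235808.
Integral + boundary = 2.57987e+06.
Correction k=1: B_{2}/2! · (f^{(1)}(26) − f^{(1)}(11)) = 1/12 · (70304.0 − 5324.00) = 5415.00.
Running total after k=1: 2.58529e+06.
Correction k=2: B_{4}/4! · (f^{(3)}(26) − f^{(3)}(11)) = −1/720 · (624.000 − 264.000) = -0.500000.
Running total after k=2: 2.58529e+06.
Correction k=3: B_{6}/6! · (f^{(5)}(26) − f^{(5)}(11)) = 1/30240 · (0.00000 − 0.00000) = 0.00000.
Running total after k=3: 2.58529e+06.
Correction k=4: B_{8}/8! · (f^{(7)}(26) − f^{(7)}(11)) = −1/1209600 · (0.00000 − 0.00000) = 0.00000.

S_4 ≈ 2.58529e+06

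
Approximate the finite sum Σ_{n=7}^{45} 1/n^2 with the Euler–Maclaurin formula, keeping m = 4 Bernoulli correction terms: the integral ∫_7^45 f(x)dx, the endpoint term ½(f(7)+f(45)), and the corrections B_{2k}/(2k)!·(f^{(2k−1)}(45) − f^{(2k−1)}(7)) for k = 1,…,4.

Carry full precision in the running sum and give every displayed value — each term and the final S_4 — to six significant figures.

Integral: ∫_7^45 1/x^2 dx = 0.120635.
Endpoint term: (f(7) + f(45))/2 = (0.0204082 + 0.000493827)/2 = 0.0104510.
Running total after boundary: 0.131086.
Correction k=1: B_{2}/2! · (f^{(1)}(45) − f^{(1)}(7)) = 1/12 · (-2.19479e-05 − (-0.00583090)) = 0.000484080.
Running total after k=1: 0.131570.
Correction k=2: B_{4}/4! · (f^{(3)}(45) − f^{(3)}(7)) = −1/720 · (-1.30061e-07 − (-0.00142798)) = -1.98312e-06.
Running total after k=2: 0.131568.
Correction k=3: B_{6}/6! · (f^{(5)}(45) − f^{(5)}(7)) = 1/30240 · (-1.92684e-09 − (-0.000874271)) = 2.89110e-08.
Running total after k=3: 0.131568.
Correction k=4: B_{8}/8! · (f^{(7)}(45) − f^{(7)}(7)) = −1/1209600 · (-5.32854e-11 − (-0.000999167)) = -8.26031e-10.

S_4 ≈ 0.131568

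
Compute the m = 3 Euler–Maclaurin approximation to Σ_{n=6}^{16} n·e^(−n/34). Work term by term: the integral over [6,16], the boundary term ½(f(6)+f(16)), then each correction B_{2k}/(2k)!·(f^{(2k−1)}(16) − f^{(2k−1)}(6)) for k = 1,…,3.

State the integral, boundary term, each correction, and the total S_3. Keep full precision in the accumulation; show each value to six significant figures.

Integral: ∫_6^16 x·e^(−x/34) dx = 78.1048.
½[f(6) + f(16)] = ½[5.02934 + 9.99416] = 7.51175.
Running total after boundary: 85.6166.
Order-1 term: 1/12 · (0.330689 − 0.690302) = -0.0299677.
After k=1: 85.5866.
Order-2 term: −1/720 · (0.00136675 − 0.00204736) = 9.45298e-07.
After k=2: 85.5866.
Order-3 term: 1/30240 · (2.11715e-06 − 3.02558e-06) = -3.00407e-11.

S_3 ≈ 85.5866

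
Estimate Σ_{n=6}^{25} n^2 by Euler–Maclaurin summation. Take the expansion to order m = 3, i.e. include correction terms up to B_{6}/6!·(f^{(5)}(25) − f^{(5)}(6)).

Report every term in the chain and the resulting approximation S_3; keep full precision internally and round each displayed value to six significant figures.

S_3 ≈ 5470.00

The integral term ∫_6^25 x^2 dx = 5136.33.
Endpoint term: (f(6) + f(25))/2 = (36.0000 + 625.000)/2 = 330.500.
Integral + boundary = 5466.83.
k=1: B_{2}/(2)! × [f^{(1)}(25) − f^{(1)}(6)] = 1/12 × (50.0000 − 12.0000) = 3.16667.
After k=1: 5470.00.
k=2: B_{4}/(4)! × [f^{(3)}(25) − f^{(3)}(6)] = −1/720 × (0.00000 − 0.00000) = 0.00000.
After k=2: 5470.00.
k=3: B_{6}/(6)! × [f^{(5)}(25) − f^{(5)}(6)] = 1/30240 × (0.00000 − 0.00000) = 0.00000.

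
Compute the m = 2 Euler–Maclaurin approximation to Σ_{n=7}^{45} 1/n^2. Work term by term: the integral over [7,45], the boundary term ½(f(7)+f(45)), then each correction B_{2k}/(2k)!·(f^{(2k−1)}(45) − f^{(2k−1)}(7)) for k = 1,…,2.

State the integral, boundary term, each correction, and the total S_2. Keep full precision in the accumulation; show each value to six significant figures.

S_2 ≈ 0.131568

The integral term ∫_7^45 1/x^2 dx = 0.120635.
Boundary: ½(f(7) + f(45)) = ½(0.0204082 + 0.000493827) = 0.0104510.
So far: 0.131086.
k=1: B_{2}/(2)! × [f^{(1)}(45) − f^{(1)}(7)] = 1/12 × (-2.19479e-05 − (-0.00583090)) = 0.000484080.
Running total after k=1: 0.131570.
k=2: B_{4}/(4)! × [f^{(3)}(45) − f^{(3)}(7)] = −1/720 × (-1.30061e-07 − (-0.00142798)) = -1.98312e-06.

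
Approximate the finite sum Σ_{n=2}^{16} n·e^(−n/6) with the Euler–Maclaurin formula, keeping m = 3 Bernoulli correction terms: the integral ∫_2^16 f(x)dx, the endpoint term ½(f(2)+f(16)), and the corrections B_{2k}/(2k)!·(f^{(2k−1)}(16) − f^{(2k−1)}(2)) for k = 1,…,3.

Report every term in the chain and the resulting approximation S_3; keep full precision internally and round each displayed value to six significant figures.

S_3 ≈ 26.4447

Integral: ∫_2^16 x·e^(−x/6) dx = 25.2217.
Endpoint term: (f(2) + f(16))/2 = (1.43306 + 1.11174)/2 = 1.27240.
Integral + boundary = 26.4941.
Correction k=1: B_{2}/2! · (f^{(1)}(16) − f^{(1)}(2)) = 1/12 · (-0.115806 − 0.477688) = -0.0494578.
Partial sum through k=1: 26.4446.
Correction k=2: B_{4}/4! · (f^{(3)}(16) − f^{(3)}(2)) = −1/720 · (0.000643365 − 0.0530764) = 7.28237e-05.
Partial sum through k=2: 26.4447.
Correction k=3: B_{6}/6! · (f^{(5)}(16) − f^{(5)}(2)) = 1/30240 · (0.000125099 − 0.00258010) = -8.11840e-08.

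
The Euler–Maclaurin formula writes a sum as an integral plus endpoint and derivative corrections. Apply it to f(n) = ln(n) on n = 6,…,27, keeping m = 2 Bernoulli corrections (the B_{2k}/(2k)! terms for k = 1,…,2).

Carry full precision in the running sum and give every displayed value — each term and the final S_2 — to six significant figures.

S_2 ≈ 59.7700

Integral: ∫_6^27 ln(x) dx = 57.2370.
Boundary: ½(f(6) + f(27)) = ½(1.79176 + 3.29584) = 2.54380.
Running total after boundary: 59.7808.
k=1: B_{2}/(2)! × [f^{(1)}(27) − f^{(1)}(6)] = 1/12 × (0.0370370 − 0.166667) = -0.0108025.
Running total after k=1: 59.7700.
k=2: B_{4}/(4)! × [f^{(3)}(27) − f^{(3)}(6)] = −1/720 × (0.000101611 − 0.00925926) = 1.27190e-05.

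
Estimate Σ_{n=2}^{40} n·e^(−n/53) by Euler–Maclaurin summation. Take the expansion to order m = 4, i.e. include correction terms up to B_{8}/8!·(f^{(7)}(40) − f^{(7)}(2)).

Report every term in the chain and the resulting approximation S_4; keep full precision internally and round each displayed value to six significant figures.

S_4 ≈ 500.010

The integral term ∫_2^40 x·e^(−x/53) dx = 489.712.
Boundary: ½(f(2) + f(40)) = ½(1.92593 + 18.8057) = 10.3658.
Running total after boundary: 500.077.
Correction k=1: B_{2}/2! · (f^{(1)}(40) − f^{(1)}(2)) = 1/12 · (0.115318 − 0.926629) = -0.0676092.
Partial sum through k=1: 500.010.
Correction k=2: B_{4}/4! · (f^{(3)}(40) − f^{(3)}(2)) = −1/720 · (0.000375794 − 0.00101551) = 8.88492e-07.
Partial sum through k=2: 500.010.
Correction k=3: B_{6}/6! · (f^{(5)}(40) − f^{(5)}(2)) = 1/30240 · (2.52949e-07 − 6.05603e-07) = -1.16618e-11.
Partial sum through k=3: 500.010.
Correction k=4: B_{8}/8! · (f^{(7)}(40) − f^{(7)}(2)) = −1/1209600 · (1.32473e-10 − 3.02487e-10) = 1.40554e-16.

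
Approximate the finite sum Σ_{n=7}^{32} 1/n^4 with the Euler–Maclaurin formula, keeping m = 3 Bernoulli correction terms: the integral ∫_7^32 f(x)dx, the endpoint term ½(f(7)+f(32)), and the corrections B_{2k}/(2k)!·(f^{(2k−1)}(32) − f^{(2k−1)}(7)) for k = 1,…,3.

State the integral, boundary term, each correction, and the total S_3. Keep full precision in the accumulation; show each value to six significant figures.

The integral term ∫_7^32 1/x^4 dx = 0.000961645.
Endpoint term: (f(7) + f(32))/2 = (0.000416493 + 9.53674e-07)/2 = 0.000208723.
Running total after boundary: 0.00117037.
k=1: B_{2}/(2)! × [f^{(1)}(32) − f^{(1)}(7)] = 1/12 × (-1.19209e-07 − (-0.000237996)) = 1.98231e-05.
Partial sum through k=1: 0.00119019.
k=2: B_{4}/(4)! × [f^{(3)}(32) − f^{(3)}(7)] = −1/720 × (-3.49246e-09 − (-0.000145712)) = -2.02373e-07.
Partial sum through k=2: 0.00118999.
k=3: B_{6}/(6)! × [f^{(5)}(32) − f^{(5)}(7)] = 1/30240 × (-1.90994e-10 − (-0.000166528)) = 5.50687e-09.

S_3 ≈ 0.00118999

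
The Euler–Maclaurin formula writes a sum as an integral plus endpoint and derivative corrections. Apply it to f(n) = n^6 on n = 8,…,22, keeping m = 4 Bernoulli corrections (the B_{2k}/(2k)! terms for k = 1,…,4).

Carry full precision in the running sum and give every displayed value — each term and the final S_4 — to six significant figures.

The integral term ∫_8^22 x^6 dx = 3.56037e+08.
Boundary: ½(f(8) + f(22)) = ½(262144 + 1.13380e+08) = 5.68210e+07.
So far: 4.12858e+08.
Correction k=1: B_{2}/2! · (f^{(1)}(22) − f^{(1)}(8)) = 1/12 · (3.09218e+07 − 196608) = 2.56043e+06.
After k=1: 4.15419e+08.
Correction k=2: B_{4}/4! · (f^{(3)}(22) − f^{(3)}(8)) = −1/720 · (1.27776e+06 − 61440.0) = -1689.33.
After k=2: 4.15417e+08.
Correction k=3: B_{6}/6! · (f^{(5)}(22) − f^{(5)}(8)) = 1/30240 · (15840.0 − 5760.00) = 0.333333.
After k=3: 4.15417e+08.
Correction k=4: B_{8}/8! · (f^{(7)}(22) − f^{(7)}(8)) = −1/1209600 · (0.00000 − 0.00000) = 0.00000.

S_4 ≈ 4.15417e+08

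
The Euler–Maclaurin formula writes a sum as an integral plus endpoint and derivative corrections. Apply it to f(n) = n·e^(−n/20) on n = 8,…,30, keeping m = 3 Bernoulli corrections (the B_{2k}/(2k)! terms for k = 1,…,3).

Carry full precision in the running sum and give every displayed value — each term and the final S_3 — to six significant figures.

∫_8^30 x·e^(−x/20) dx evaluates to 152.249.
Endpoint term: (f(8) + f(30))/2 = (5.36256 + 6.69390)/2 = 6.02823.
Running total after boundary: 158.277.
Order-1 term: 1/12 · (-0.111565 − 0.402192) = -0.0428131.
Partial sum through k=1: 158.234.
Order-2 term: −1/720 · (0.000836738 − 0.00435708) = 4.88936e-06.
Partial sum through k=2: 158.234.
Order-3 term: 1/30240 · (4.88097e-06 − 1.92717e-05) = -4.75884e-10.

S_3 ≈ 158.234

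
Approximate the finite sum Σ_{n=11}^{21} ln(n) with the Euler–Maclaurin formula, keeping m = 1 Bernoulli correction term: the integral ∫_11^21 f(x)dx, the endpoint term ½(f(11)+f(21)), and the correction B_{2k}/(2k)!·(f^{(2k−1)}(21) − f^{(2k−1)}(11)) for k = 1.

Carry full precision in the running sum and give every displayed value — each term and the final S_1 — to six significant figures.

S_1 ≈ 30.2757

Integral: ∫_11^21 ln(x) dx = 27.5581.
Endpoint term: (f(11) + f(21))/2 = (2.39790 + 3.04452)/2 = 2.72121.
So far: 30.2793.
Order-1 term: 1/12 · (0.0476190 − 0.0909091) = -0.00360750.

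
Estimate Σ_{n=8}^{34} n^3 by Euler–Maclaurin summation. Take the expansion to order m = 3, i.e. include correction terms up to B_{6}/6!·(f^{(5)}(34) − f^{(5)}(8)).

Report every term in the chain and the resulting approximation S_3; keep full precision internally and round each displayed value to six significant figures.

S_3 ≈ 353241

∫_8^34 x^3 dx evaluates to 333060.
Boundary: ½(f(8) + f(34)) = ½(512.000 + 39304.0) = 19908.0.
Running total after boundary: 352968.
k=1: B_{2}/(2)! × [f^{(1)}(34) − f^{(1)}(8)] = 1/12 × (3468.00 − 192.000) = 273.000.
After k=1: 353241.
k=2: B_{4}/(4)! × [f^{(3)}(34) − f^{(3)}(8)] = −1/720 × (6.00000 − 6.00000) = 0.00000.
After k=2: 353241.
k=3: B_{6}/(6)! × [f^{(5)}(34) − f^{(5)}(8)] = 1/30240 × (0.00000 − 0.00000) = 0.00000.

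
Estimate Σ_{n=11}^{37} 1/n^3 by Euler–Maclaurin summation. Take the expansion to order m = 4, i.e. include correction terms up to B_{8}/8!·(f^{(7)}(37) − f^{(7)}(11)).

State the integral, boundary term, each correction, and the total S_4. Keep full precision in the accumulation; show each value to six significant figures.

S_4 ≈ 0.00416943

Integral: ∫_11^37 1/x^3 dx = 0.00376700.
Boundary: ½(f(11) + f(37)) = ½(0.000751315 + 1.97422e-05) = 0.000385528.
Integral + boundary = 0.00415253.
k=1: B_{2}/(2)! × [f^{(1)}(37) − f^{(1)}(11)] = 1/12 × (-1.60072e-06 − (-0.000204904)) = 1.69419e-05.
Running total after k=1: 0.00416947.
k=2: B_{4}/(4)! × [f^{(3)}(37) − f^{(3)}(11)] = −1/720 × (-2.33852e-08 − (-3.38684e-05)) = -4.70070e-08.
Running total after k=2: 0.00416942.
k=3: B_{6}/(6)! × [f^{(5)}(37) − f^{(5)}(11)] = 1/30240 × (-7.17442e-10 − (-1.17560e-05)) = 3.88732e-10.
Running total after k=3: 0.00416943.
k=4: B_{8}/(8)! × [f^{(7)}(37) − f^{(7)}(11)] = −1/1209600 × (-3.77325e-11 − (-6.99530e-06)) = -5.78312e-12.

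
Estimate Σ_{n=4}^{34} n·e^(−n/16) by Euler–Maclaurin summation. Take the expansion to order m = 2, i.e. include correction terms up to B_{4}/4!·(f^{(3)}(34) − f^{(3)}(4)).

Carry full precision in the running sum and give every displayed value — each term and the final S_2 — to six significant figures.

S_2 ≈ 157.198

The integral term ∫_4^34 x·e^(−x/16) dx = 153.670.
Boundary: ½(f(4) + f(34)) = ½(3.11520 + 4.06072) = 3.58796.
Running total after boundary: 157.258.
k=1: B_{2}/(2)! × [f^{(1)}(34) − f^{(1)}(4)] = 1/12 × (-0.134362 − 0.584101) = -0.0598719.
Running total after k=1: 157.198.
k=2: B_{4}/(4)! × [f^{(3)}(34) − f^{(3)}(4)] = −1/720 × (0.000408218 − 0.00836602) = 1.10525e-05.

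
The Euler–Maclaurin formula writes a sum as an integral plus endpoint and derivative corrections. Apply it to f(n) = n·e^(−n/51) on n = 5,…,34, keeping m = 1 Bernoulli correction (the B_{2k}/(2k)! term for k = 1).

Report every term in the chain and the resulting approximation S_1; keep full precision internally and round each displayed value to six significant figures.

S_1 ≈ 374.565

Integral: ∫_5^34 x·e^(−x/51) dx = 363.625.
Endpoint term: (f(5) + f(34))/2 = (4.53307 + 17.4562)/2 = 10.9946.
Integral + boundary = 374.619.
Order-1 term: 1/12 · (0.171139 − 0.817730) = -0.0538826.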